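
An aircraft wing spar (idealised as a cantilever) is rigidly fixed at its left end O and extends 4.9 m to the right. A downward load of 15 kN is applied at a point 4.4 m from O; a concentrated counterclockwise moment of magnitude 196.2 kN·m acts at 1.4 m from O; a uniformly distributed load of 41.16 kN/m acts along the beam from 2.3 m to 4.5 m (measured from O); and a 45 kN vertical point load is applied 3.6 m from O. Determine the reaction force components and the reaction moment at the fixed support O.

Resultant of the distributed load: 41.16 × 2.2 = 90.552 kN at 3.4 m from O.
ΣF_x = 0: O_x = 0.
ΣF_y = 0: O_y − 15 − 41.16·2.2 − 45 = 0 → O_y = 150.6 kN.
ΣM about O: M_O − 15·4.4 + 196.2 − (41.16·2.2)·3.4 − 45·3.6 = 0 → M_O = 339.7 kN·m.

O_x = 0, O_y = 150.6 kN, M_O = 339.7 kN·m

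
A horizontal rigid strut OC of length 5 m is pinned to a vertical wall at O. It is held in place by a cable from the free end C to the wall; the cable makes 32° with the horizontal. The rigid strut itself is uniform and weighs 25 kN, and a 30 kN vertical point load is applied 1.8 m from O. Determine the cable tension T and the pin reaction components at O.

ΣM about O: T·sin32°·5 − 25·2.5 − 30·1.8 = 0 → T = 116.5/(5·0.529919) = 43.969 ≈ 43.97 kN.
ΣF_x = 0: O_x − T·cos32° = 0 → O_x = 43.969 × 0.848048 = 37.29 kN.
ΣF_y = 0: O_y + T·sin32° − 25 − 30 = 0 → O_y = 55 − 43.969 × 0.529919 = 31.70 kN.

T = 43.97 kN, O_x = 37.29 kN, O_y = 31.70 kN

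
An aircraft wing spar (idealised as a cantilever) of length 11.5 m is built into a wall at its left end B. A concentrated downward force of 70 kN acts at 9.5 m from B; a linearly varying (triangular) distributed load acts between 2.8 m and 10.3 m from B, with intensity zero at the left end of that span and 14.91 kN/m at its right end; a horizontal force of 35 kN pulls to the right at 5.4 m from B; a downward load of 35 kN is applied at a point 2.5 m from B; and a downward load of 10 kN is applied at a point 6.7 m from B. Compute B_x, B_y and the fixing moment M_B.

B_x = -35.00 kN, B_y = 170.9 kN, M_B = 1256 kN·m

Resultant of the triangular load: ½ × 14.91 × 7.5 = 55.9125 kN, acting at 7.8 m from B (one-third of the span from the peak).
ΣF_x = 0: B_x + 35 = 0 → B_x = -35.00 kN.
ΣF_y = 0: B_y − 70 − ½·14.91·7.5 − 35 − 10 = 0 → B_y = 170.9 kN.
ΣM about B: M_B − 70·9.5 − (½·14.91·7.5)·7.8 − 35·2.5 − 10·6.7 = 0 → M_B = 1256 kN·m.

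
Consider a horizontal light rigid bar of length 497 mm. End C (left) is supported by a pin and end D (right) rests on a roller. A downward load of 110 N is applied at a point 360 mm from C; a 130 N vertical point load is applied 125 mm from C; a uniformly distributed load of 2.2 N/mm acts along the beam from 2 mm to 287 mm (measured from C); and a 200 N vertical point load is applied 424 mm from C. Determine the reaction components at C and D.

Resultant of the distributed load: 2.2 × 285 = 627 N at 144.5 mm from C.
ΣM about C: D_y·497 − 110·360 − 130·125 − (2.2·285)·144.5 − 200·424 = 0 → D_y = 231251.5/497 = 465.295 ≈ 465.3 N.
ΣF_y = 0: C_y + 465.295 − 110 − 130 − 2.2·285 − 200 = 0 → C_y = 601.7 N.
ΣF_x = 0: no horizontal applied forces, so C_x = 0.

C_x = 0, C_y = 601.7 N, D_y = 465.3 N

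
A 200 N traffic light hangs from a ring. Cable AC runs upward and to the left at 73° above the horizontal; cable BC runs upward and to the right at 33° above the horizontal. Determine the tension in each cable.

T_AC = 174.5 N, T_BC = 60.83 N

ΣF_x = 0: −T_AC·cos73° + T_BC·cos33° = 0 → T_BC = 0.348613·T_AC.
ΣF_y = 0: T_AC·sin73° + T_BC·sin33° = 200.
Substitute: T_AC·(0.956305 + 0.348613·0.544639) = 200 → T_AC = 174.494 ≈ 174.5 N.
Then T_BC = 0.348613 × 174.494 = 60.83 N.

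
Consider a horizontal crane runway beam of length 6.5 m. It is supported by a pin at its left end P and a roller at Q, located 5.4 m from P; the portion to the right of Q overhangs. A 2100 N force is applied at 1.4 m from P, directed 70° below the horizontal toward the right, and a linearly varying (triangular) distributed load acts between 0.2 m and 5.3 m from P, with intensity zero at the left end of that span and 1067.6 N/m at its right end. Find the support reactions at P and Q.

P_x = -718.2 N, P_y = 2369 N, Q_y = 2327 N

Resultant of the triangular load: ½ × 1067.6 × 5.1 = 2722.38 N, acting at 3.6 m from P (one-third of the span from the peak).
Taking moments about P: Q_y·5.4 − 2100·sin70°·1.4 − (½·1067.6·5.1)·3.6 = 0 → Q_y = 12563.3/5.4 = 2326.54 ≈ 2327 N.
ΣF_y = 0: P_y + 2326.54 − 2100·sin70° − ½·1067.6·5.1 = 0 → P_y = 2369 N.
ΣF_x = 0: P_x + 2100·cos70° = 0 → P_x = -718.2 N.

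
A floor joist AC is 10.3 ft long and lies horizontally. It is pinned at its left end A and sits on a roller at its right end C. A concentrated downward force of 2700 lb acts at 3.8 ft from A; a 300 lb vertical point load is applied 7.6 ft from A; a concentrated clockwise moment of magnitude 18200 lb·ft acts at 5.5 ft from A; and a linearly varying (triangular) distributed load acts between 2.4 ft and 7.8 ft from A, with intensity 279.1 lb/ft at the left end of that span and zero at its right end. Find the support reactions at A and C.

A_x = 0, A_y = 461.8 lb, C_y = 3292 lb

Resultant of the triangular load: ½ × 279.1 × 5.4 = 753.57 lb, acting at 4.2 ft from A (one-third of the span from the peak).
Moments about A: C_y·10.3 − 2700·3.8 − 300·7.6 − 18200 − (½·279.1·5.4)·4.2 = 0 → C_y = 33904.994/10.3 = 3291.75 ≈ 3292 lb.
ΣF_y = 0: A_y + 3291.75 − 2700 − 300 − ½·279.1·5.4 = 0 → A_y = 461.8 lb.
ΣF_x = 0: no horizontal applied forces, so A_x = 0.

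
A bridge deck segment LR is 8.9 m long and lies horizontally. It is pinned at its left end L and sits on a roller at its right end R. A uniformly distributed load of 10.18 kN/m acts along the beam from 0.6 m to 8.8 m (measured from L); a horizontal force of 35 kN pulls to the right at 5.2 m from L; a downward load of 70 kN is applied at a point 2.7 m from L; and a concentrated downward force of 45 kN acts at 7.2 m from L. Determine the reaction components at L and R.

L_x = -35.00 kN, L_y = 96.75 kN, R_y = 101.7 kN

Resultant of the distributed load: 10.18 × 8.2 = 83.476 kN at 4.7 m from L.
Taking moments about L: R_y·8.9 − (10.18·8.2)·4.7 − 70·2.7 − 45·7.2 = 0 → R_y = 905.3372/8.9 = 101.723 ≈ 101.7 kN.
ΣF_y = 0: L_y + 101.723 − 10.18·8.2 − 70 − 45 = 0 → L_y = 96.75 kN.
ΣF_x = 0: L_x + 35 = 0 → L_x = -35.00 kN.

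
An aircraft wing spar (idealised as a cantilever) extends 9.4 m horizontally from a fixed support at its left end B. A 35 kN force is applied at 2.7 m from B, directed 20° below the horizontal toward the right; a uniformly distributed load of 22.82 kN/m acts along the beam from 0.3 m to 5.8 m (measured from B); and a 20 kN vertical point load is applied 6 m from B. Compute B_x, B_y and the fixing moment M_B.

Resultant of the distributed load: 22.82 × 5.5 = 125.51 kN at 3.05 m from B.
ΣF_x = 0: B_x + 35·cos20° = 0 → B_x = -32.89 kN.
ΣF_y = 0: B_y − 35·sin20° − 22.82·5.5 − 20 = 0 → B_y = 157.5 kN.
ΣM about B: M_B − 35·sin20°·2.7 − (22.82·5.5)·3.05 − 20·6 = 0 → M_B = 535.1 kN·m.

B_x = -32.89 kN, B_y = 157.5 kN, M_B = 535.1 kN·m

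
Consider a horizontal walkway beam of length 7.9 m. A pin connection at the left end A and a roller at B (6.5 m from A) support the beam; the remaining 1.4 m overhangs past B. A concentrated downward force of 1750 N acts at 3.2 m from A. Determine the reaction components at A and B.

Taking moments about A: B_y·6.5 − 1750·3.2 = 0 → B_y = 5600/6.5 = 861.538 ≈ 861.5 N.
ΣF_y = 0: A_y + 861.538 − 1750 = 0 → A_y = 888.5 N.
ΣF_x = 0: no horizontal applied forces, so A_x = 0.

A_x = 0, A_y = 888.5 N, B_y = 861.5 N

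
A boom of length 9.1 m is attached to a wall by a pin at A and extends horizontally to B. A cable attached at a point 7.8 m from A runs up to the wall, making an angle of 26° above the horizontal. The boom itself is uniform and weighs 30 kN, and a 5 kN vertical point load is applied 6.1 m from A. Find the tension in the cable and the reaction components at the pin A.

T = 48.84 kN, A_x = 43.90 kN, A_y = 13.59 kN

ΣM about A: T·sin26°·7.8 − 30·4.55 − 5·6.1 = 0 → T = 167/(7.8·0.438371) = 48.8405 ≈ 48.84 kN.
ΣF_x = 0: A_x − T·cos26° = 0 → A_x = 48.8405 × 0.898794 = 43.90 kN.
ΣF_y = 0: A_y + T·sin26° − 30 − 5 = 0 → A_y = 35 − 48.8405 × 0.438371 = 13.59 kN.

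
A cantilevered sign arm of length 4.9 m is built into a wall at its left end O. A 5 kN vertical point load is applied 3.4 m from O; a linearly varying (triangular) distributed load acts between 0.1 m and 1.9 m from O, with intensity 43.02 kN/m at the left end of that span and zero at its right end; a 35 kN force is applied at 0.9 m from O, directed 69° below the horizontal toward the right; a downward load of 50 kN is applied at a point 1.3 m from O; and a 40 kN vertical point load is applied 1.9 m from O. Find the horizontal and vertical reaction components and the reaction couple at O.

Resultant of the triangular load: ½ × 43.02 × 1.8 = 38.718 kN, acting at 0.7 m from O (one-third of the span from the peak).
ΣF_x = 0: O_x + 35·cos69° = 0 → O_x = -12.54 kN.
ΣF_y = 0: O_y − 5 − ½·43.02·1.8 − 35·sin69° − 50 − 40 = 0 → O_y = 166.4 kN.
ΣM about O: M_O − 5·3.4 − (½·43.02·1.8)·0.7 − 35·sin69°·0.9 − 50·1.3 − 40·1.9 = 0 → M_O = 214.5 kN·m.

O_x = -12.54 kN, O_y = 166.4 kN, M_O = 214.5 kN·m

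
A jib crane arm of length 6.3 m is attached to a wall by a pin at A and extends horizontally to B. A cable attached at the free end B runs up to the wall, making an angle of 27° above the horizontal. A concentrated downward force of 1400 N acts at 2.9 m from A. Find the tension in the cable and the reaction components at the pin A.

ΣM about A: T·sin27°·6.3 − 1400·2.9 = 0 → T = 4060/(6.3·0.45399) = 1419.51 ≈ 1420 N.
ΣF_x = 0: A_x − T·cos27° = 0 → A_x = 1419.51 × 0.891007 = 1265 N.
ΣF_y = 0: A_y + T·sin27° − 1400 = 0 → A_y = 1400 − 1419.51 × 0.45399 = 755.6 N.

T = 1420 N, A_x = 1265 N, A_y = 755.6 N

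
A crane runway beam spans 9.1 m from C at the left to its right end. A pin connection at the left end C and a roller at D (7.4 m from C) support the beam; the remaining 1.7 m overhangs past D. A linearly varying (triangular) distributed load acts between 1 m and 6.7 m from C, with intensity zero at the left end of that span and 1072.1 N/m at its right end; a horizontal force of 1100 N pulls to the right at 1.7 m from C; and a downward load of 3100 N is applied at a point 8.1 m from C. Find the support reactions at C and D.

Resultant of the triangular load: ½ × 1072.1 × 5.7 = 3055.485 N, acting at 4.8 m from C (one-third of the span from the peak).
Taking moments about C: D_y·7.4 − (½·1072.1·5.7)·4.8 − 3100·8.1 = 0 → D_y = 39776.328/7.4 = 5375.18 ≈ 5375 N.
ΣF_y = 0: C_y + 5375.18 − ½·1072.1·5.7 − 3100 = 0 → C_y = 780.3 N.
ΣF_x = 0: C_x + 1100 = 0 → C_x = -1100 N.

C_x = -1100 N, C_y = 780.3 N, D_y = 5375 N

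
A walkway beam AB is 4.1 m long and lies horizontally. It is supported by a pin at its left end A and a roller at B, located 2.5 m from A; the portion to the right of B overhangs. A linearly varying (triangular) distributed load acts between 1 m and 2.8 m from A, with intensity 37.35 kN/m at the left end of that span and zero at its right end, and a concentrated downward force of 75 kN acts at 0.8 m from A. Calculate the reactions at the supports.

Resultant of the triangular load: ½ × 37.35 × 1.8 = 33.615 kN, acting at 1.6 m from A (one-third of the span from the peak).
Taking moments about A: B_y·2.5 − (½·37.35·1.8)·1.6 − 75·0.8 = 0 → B_y = 113.784/2.5 = 45.5136 ≈ 45.51 kN.
ΣF_y = 0: A_y + 45.5136 − ½·37.35·1.8 − 75 = 0 → A_y = 63.10 kN.
ΣF_x = 0: no horizontal applied forces, so A_x = 0.

A_x = 0, A_y = 63.10 kN, B_y = 45.51 kN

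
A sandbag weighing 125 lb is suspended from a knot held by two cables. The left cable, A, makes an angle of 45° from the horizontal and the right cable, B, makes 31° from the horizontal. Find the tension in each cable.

T_A = 110.4 lb, T_B = 91.09 lb

ΣF_x = 0: −T_A·cos45° + T_B·cos31° = 0 → T_B = 0.824934·T_A.
ΣF_y = 0: T_A·sin45° + T_B·sin31° = 125.
Substitute: T_A·(0.707107 + 0.824934·0.515038) = 125 → T_A = 110.426 ≈ 110.4 lb.
Then T_B = 0.824934 × 110.426 = 91.09 lb.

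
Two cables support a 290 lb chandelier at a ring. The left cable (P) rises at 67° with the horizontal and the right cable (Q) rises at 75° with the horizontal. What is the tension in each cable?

T_P = 121.9 lb, T_Q = 184.0 lb

ΣF_x = 0: −T_P·cos67° + T_Q·cos75° = 0 → T_Q = 1.50967·T_P.
ΣF_y = 0: T_P·sin67° + T_Q·sin75° = 290.
Substitute: T_P·(0.920505 + 1.50967·0.965926) = 290 → T_P = 121.914 ≈ 121.9 lb.
Then T_Q = 1.50967 × 121.914 = 184.0 lb.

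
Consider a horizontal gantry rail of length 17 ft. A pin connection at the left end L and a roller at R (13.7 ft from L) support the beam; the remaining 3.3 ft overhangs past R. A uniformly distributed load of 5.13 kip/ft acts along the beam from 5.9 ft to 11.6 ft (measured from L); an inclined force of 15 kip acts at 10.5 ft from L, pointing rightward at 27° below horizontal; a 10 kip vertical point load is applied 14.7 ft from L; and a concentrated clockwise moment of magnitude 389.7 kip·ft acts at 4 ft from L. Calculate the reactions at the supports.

L_x = -13.37 kip, L_y = -17.02 kip, R_y = 63.07 kip

Resultant of the distributed load: 5.13 × 5.7 = 29.241 kip at 8.75 ft from L.
ΣM about L: R_y·13.7 − (5.13·5.7)·8.75 − 15·sin27°·10.5 − 10·14.7 − 389.7 = 0 → R_y = 864.062/13.7 = 63.0702 ≈ 63.07 kip.
ΣF_y = 0: L_y + 63.0702 − 5.13·5.7 − 15·sin27° − 10 = 0 → L_y = -17.02 kip.
ΣF_x = 0: L_x + 15·cos27° = 0 → L_x = -13.37 kip.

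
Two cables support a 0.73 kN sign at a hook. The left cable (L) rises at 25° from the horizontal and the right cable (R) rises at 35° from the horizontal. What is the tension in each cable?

ΣF_x = 0: −T_L·cos25° + T_R·cos35° = 0 → T_R = 1.1064·T_L.
ΣF_y = 0: T_L·sin25° + T_R·sin35° = 0.73.
Substitute: T_L·(0.422618 + 1.1064·0.573576) = 0.73 → T_L = 0.690489 ≈ 0.6905 kN.
Then T_R = 1.1064 × 0.690489 = 0.7640 kN.

T_L = 0.6905 kN, T_R = 0.7640 kN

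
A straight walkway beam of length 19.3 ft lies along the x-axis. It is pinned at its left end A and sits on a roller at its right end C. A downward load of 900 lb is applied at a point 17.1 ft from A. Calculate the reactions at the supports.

ΣM about A: C_y·19.3 − 900·17.1 = 0 → C_y = 15390/19.3 = 797.409 ≈ 797.4 lb.
ΣF_y = 0: A_y + 797.409 − 900 = 0 → A_y = 102.6 lb.
ΣF_x = 0: no horizontal applied forces, so A_x = 0.

A_x = 0, A_y = 102.6 lb, C_y = 797.4 lb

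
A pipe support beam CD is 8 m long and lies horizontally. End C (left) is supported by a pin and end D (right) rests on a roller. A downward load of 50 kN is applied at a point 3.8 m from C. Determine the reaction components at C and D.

C_x = 0, C_y = 26.25 kN, D_y = 23.75 kN

Moments about C: D_y·8 − 50·3.8 = 0 → D_y = 190/8 = 23.75 kN.
ΣF_y = 0: C_y + 23.75 − 50 = 0 → C_y = 26.25 kN.
ΣF_x = 0: no horizontal applied forces, so C_x = 0.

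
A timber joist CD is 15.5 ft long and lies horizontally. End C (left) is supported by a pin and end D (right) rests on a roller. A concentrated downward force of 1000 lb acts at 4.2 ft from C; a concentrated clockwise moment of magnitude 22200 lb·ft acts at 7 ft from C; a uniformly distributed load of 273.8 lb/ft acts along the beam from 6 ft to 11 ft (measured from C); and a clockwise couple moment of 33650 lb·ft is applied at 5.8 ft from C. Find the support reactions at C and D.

Resultant of the distributed load: 273.8 × 5 = 1369 lb at 8.5 ft from C.
Taking moments about C: D_y·15.5 − 1000·4.2 − 22200 − (273.8·5)·8.5 − 33650 = 0 → D_y = 71686.5/15.5 = 4624.94 ≈ 4625 lb.
ΣF_y = 0: C_y + 4624.94 − 1000 − 273.8·5 = 0 → C_y = -2256 lb.
ΣF_x = 0: no horizontal applied forces, so C_x = 0.

C_x = 0, C_y = -2256 lb, D_y = 4625 lb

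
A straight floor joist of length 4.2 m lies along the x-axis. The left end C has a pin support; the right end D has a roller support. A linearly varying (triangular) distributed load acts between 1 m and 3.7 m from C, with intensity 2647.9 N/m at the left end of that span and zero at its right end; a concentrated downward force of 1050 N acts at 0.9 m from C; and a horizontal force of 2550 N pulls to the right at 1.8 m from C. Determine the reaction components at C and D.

C_x = -2550 N, C_y = 2783 N, D_y = 1842 N

Resultant of the triangular load: ½ × 2647.9 × 2.7 = 3574.665 N, acting at 1.9 m from C (one-third of the span from the peak).
ΣM about C: D_y·4.2 − (½·2647.9·2.7)·1.9 − 1050·0.9 = 0 → D_y = 7736.8635/4.2 = 1842.11 ≈ 1842 N.
ΣF_y = 0: C_y + 1842.11 − ½·2647.9·2.7 − 1050 = 0 → C_y = 2783 N.
ΣF_x = 0: C_x + 2550 = 0 → C_x = -2550 N.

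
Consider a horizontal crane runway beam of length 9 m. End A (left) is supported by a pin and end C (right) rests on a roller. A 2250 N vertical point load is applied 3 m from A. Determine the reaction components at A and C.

A_x = 0, A_y = 1500 N, C_y = 750.0 N

Moments about A: C_y·9 − 2250·3 = 0 → C_y = 6750/9 = 750.0 N.
ΣF_y = 0: A_y + 750 − 2250 = 0 → A_y = 1500 N.
ΣF_x = 0: no horizontal applied forces, so A_x = 0.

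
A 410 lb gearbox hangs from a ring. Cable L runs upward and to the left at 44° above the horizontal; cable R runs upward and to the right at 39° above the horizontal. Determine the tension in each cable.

T_L = 321.0 lb, T_R = 297.1 lb

ΣF_x = 0: −T_L·cos44° + T_R·cos39° = 0 → T_R = 0.925617·T_L.
ΣF_y = 0: T_L·sin44° + T_R·sin39° = 410.
Substitute: T_L·(0.694658 + 0.925617·0.62932) = 410 → T_L = 321.023 ≈ 321.0 lb.
Then T_R = 0.925617 × 321.023 = 297.1 lb.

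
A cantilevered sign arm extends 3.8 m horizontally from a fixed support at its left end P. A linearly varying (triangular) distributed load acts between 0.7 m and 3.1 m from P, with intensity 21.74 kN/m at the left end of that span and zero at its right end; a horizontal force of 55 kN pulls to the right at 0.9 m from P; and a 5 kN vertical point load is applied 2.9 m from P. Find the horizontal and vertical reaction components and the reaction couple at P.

P_x = -55.00 kN, P_y = 31.09 kN, M_P = 53.63 kN·m

Resultant of the triangular load: ½ × 21.74 × 2.4 = 26.088 kN, acting at 1.5 m from P (one-third of the span from the peak).
ΣF_x = 0: P_x + 55 = 0 → P_x = -55.00 kN.
ΣF_y = 0: P_y − ½·21.74·2.4 − 5 = 0 → P_y = 31.09 kN.
ΣM about P: M_P − (½·21.74·2.4)·1.5 − 5·2.9 = 0 → M_P = 53.63 kN·m.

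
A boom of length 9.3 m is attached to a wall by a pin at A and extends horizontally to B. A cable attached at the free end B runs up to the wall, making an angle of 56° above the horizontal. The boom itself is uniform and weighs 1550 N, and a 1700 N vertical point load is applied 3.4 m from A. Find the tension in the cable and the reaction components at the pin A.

ΣM about A: T·sin56°·9.3 − 1550·4.65 − 1700·3.4 = 0 → T = 12987.5/(9.3·0.829038) = 1684.49 ≈ 1684 N.
ΣF_x = 0: A_x − T·cos56° = 0 → A_x = 1684.49 × 0.559193 = 942.0 N.
ΣF_y = 0: A_y + T·sin56° − 1550 − 1700 = 0 → A_y = 3250 − 1684.49 × 0.829038 = 1853 N.

T = 1684 N, A_x = 942.0 N, A_y = 1853 N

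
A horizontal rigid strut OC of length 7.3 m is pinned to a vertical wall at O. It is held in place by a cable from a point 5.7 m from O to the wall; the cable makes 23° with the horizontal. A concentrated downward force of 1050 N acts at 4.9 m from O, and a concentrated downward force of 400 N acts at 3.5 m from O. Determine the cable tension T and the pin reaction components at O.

ΣM about O: T·sin23°·5.7 − 1050·4.9 − 400·3.5 = 0 → T = 6545/(5.7·0.390731) = 2938.71 ≈ 2939 N.
ΣF_x = 0: O_x − T·cos23° = 0 → O_x = 2938.71 × 0.920505 = 2705 N.
ΣF_y = 0: O_y + T·sin23° − 1050 − 400 = 0 → O_y = 1450 − 2938.71 × 0.390731 = 301.8 N.

T = 2939 N, O_x = 2705 N, O_y = 301.8 N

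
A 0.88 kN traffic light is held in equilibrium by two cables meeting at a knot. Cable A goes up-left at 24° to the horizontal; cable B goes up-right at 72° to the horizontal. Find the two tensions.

T_A = 0.2734 kN, T_B = 0.8083 kN

ΣF_x = 0: −T_A·cos24° + T_B·cos72° = 0 → T_B = 2.9563·T_A.
ΣF_y = 0: T_A·sin24° + T_B·sin72° = 0.88.
Substitute: T_A·(0.406737 + 2.9563·0.951057) = 0.88 → T_A = 0.273432 ≈ 0.2734 kN.
Then T_B = 2.9563 × 0.273432 = 0.8083 kN.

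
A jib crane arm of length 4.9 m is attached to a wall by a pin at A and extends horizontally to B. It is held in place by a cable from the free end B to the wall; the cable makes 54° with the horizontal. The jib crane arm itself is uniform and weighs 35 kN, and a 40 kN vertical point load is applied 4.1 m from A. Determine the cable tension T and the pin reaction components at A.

T = 63.00 kN, A_x = 37.03 kN, A_y = 24.03 kN

ΣM about A: T·sin54°·4.9 − 35·2.45 − 40·4.1 = 0 → T = 249.75/(4.9·0.809017) = 63.0016 ≈ 63.00 kN.
ΣF_x = 0: A_x − T·cos54° = 0 → A_x = 63.0016 × 0.587785 = 37.03 kN.
ΣF_y = 0: A_y + T·sin54° − 35 − 40 = 0 → A_y = 75 − 63.0016 × 0.809017 = 24.03 kN.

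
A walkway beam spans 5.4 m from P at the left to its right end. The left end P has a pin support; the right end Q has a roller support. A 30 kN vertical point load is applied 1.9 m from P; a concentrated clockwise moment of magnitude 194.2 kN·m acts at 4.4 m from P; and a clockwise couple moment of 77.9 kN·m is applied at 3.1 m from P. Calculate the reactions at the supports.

ΣM about P: Q_y·5.4 − 30·1.9 − 194.2 − 77.9 = 0 → Q_y = 329.1/5.4 = 60.9444 ≈ 60.94 kN.
ΣF_y = 0: P_y + 60.9444 − 30 = 0 → P_y = -30.94 kN.
ΣF_x = 0: no horizontal applied forces, so P_x = 0.

P_x = 0, P_y = -30.94 kN, Q_y = 60.94 kN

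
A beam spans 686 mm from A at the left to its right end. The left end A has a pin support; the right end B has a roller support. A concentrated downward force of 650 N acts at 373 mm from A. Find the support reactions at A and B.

A_x = 0, A_y = 296.6 N, B_y = 353.4 N

Moments about A: B_y·686 − 650·373 = 0 → B_y = 242450/686 = 353.426 ≈ 353.4 N.
ΣF_y = 0: A_y + 353.426 − 650 = 0 → A_y = 296.6 N.
ΣF_x = 0: no horizontal applied forces, so A_x = 0.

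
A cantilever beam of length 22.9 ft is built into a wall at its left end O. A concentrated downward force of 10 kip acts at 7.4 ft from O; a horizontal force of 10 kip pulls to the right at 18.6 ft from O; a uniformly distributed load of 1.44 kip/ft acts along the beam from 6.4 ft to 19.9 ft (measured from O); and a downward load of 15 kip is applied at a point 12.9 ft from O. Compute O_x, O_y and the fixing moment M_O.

Resultant of the distributed load: 1.44 × 13.5 = 19.44 kip at 13.15 ft from O.
ΣF_x = 0: O_x + 10 = 0 → O_x = -10.00 kip.
ΣF_y = 0: O_y − 10 − 1.44·13.5 − 15 = 0 → O_y = 44.44 kip.
ΣM about O: M_O − 10·7.4 − (1.44·13.5)·13.15 − 15·12.9 = 0 → M_O = 523.1 kip·ft.

O_x = -10.00 kip, O_y = 44.44 kip, M_O = 523.1 kip·ft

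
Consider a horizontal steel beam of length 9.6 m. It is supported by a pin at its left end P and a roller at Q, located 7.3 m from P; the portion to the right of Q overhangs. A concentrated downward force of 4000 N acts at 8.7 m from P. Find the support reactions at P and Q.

P_x = 0, P_y = -767.1 N, Q_y = 4767 N

Moments about P: Q_y·7.3 − 4000·8.7 = 0 → Q_y = 34800/7.3 = 4767.12 ≈ 4767 N.
ΣF_y = 0: P_y + 4767.12 − 4000 = 0 → P_y = -767.1 N.
ΣF_x = 0: no horizontal applied forces, so P_x = 0.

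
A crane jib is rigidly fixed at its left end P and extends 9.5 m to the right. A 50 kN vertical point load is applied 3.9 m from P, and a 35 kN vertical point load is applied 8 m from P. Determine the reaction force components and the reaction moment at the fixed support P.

ΣF_x = 0: P_x = 0.
ΣF_y = 0: P_y − 50 − 35 = 0 → P_y = 85.00 kN.
ΣM about P: M_P − 50·3.9 − 35·8 = 0 → M_P = 475.0 kN·m.

P_x = 0, P_y = 85.00 kN, M_P = 475.0 kN·m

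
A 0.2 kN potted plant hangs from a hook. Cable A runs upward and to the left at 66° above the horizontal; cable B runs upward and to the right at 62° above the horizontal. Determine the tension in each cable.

ΣF_x = 0: −T_A·cos66° + T_B·cos62° = 0 → T_B = 0.866371·T_A.
ΣF_y = 0: T_A·sin66° + T_B·sin62° = 0.2.
Substitute: T_A·(0.913545 + 0.866371·0.882948) = 0.2 → T_A = 0.119154 ≈ 0.1192 kN.
Then T_B = 0.866371 × 0.119154 = 0.1032 kN.

T_A = 0.1192 kN, T_B = 0.1032 kN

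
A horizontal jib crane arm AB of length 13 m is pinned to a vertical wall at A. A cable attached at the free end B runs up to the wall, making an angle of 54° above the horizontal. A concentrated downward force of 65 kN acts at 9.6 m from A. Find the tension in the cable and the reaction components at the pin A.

T = 59.33 kN, A_x = 34.87 kN, A_y = 17.00 kN

ΣM about A: T·sin54°·13 − 65·9.6 = 0 → T = 624/(13·0.809017) = 59.3313 ≈ 59.33 kN.
ΣF_x = 0: A_x − T·cos54° = 0 → A_x = 59.3313 × 0.587785 = 34.87 kN.
ΣF_y = 0: A_y + T·sin54° − 65 = 0 → A_y = 65 − 59.3313 × 0.809017 = 17.00 kN.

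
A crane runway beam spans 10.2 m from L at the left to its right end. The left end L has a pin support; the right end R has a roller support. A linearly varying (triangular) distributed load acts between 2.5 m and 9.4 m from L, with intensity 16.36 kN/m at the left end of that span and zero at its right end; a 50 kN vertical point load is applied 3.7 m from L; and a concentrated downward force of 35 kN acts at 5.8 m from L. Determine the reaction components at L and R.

Resultant of the triangular load: ½ × 16.36 × 6.9 = 56.442 kN, acting at 4.8 m from L (one-third of the span from the peak).
Taking moments about L: R_y·10.2 − (½·16.36·6.9)·4.8 − 50·3.7 − 35·5.8 = 0 → R_y = 658.9216/10.2 = 64.6002 ≈ 64.60 kN.
ΣF_y = 0: L_y + 64.6002 − ½·16.36·6.9 − 50 − 35 = 0 → L_y = 76.84 kN.
ΣF_x = 0: no horizontal applied forces, so L_x = 0.

L_x = 0, L_y = 76.84 kN, R_y = 64.60 kN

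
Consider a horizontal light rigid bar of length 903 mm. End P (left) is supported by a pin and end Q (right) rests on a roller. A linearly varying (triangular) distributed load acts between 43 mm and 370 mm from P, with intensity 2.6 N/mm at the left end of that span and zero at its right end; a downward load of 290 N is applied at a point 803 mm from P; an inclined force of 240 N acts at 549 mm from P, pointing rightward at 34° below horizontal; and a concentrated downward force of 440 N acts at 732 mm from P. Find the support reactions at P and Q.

P_x = -199.0 N, P_y = 521.6 N, Q_y = 767.7 N

Resultant of the triangular load: ½ × 2.6 × 327 = 425.1 N, acting at 152 mm from P (one-third of the span from the peak).
ΣM about P: Q_y·903 − (½·2.6·327)·152 − 290·803 − 240·sin34°·549 − 440·732 = 0 → Q_y = 693244/903 = 767.712 ≈ 767.7 N.
ΣF_y = 0: P_y + 767.712 − ½·2.6·327 − 290 − 240·sin34° − 440 = 0 → P_y = 521.6 N.
ΣF_x = 0: P_x + 240·cos34° = 0 → P_x = -199.0 N.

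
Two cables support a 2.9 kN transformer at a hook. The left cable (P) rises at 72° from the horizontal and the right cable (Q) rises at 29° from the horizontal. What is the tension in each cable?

T_P = 2.584 kN, T_Q = 0.9129 kN

ΣF_x = 0: −T_P·cos72° + T_Q·cos29° = 0 → T_Q = 0.353316·T_P.
ΣF_y = 0: T_P·sin72° + T_Q·sin29° = 2.9.
Substitute: T_P·(0.951057 + 0.353316·0.48481) = 2.9 → T_P = 2.58387 ≈ 2.584 kN.
Then T_Q = 0.353316 × 2.58387 = 0.9129 kN.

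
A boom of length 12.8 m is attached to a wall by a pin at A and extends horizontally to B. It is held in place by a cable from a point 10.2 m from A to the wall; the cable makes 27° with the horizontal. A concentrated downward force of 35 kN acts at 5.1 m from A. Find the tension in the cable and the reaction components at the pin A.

T = 38.55 kN, A_x = 34.35 kN, A_y = 17.50 kN

ΣM about A: T·sin27°·10.2 − 35·5.1 = 0 → T = 178.5/(10.2·0.45399) = 38.5471 ≈ 38.55 kN.
ΣF_x = 0: A_x − T·cos27° = 0 → A_x = 38.5471 × 0.891007 = 34.35 kN.
ΣF_y = 0: A_y + T·sin27° − 35 = 0 → A_y = 35 − 38.5471 × 0.45399 = 17.50 kN.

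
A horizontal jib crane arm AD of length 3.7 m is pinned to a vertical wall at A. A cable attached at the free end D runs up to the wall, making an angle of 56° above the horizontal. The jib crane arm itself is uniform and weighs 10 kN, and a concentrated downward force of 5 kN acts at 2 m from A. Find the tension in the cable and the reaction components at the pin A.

ΣM about A: T·sin56°·3.7 − 10·1.85 − 5·2 = 0 → T = 28.5/(3.7·0.829038) = 9.29113 ≈ 9.291 kN.
ΣF_x = 0: A_x − T·cos56° = 0 → A_x = 9.29113 × 0.559193 = 5.196 kN.
ΣF_y = 0: A_y + T·sin56° − 10 − 5 = 0 → A_y = 15 − 9.29113 × 0.829038 = 7.297 kN.

T = 9.291 kN, A_x = 5.196 kN, A_y = 7.297 kN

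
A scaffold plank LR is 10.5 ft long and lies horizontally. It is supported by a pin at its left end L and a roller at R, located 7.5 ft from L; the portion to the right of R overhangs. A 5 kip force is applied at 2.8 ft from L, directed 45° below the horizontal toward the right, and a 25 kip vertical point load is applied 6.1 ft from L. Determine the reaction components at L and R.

ΣM about L: R_y·7.5 − 5·sin45°·2.8 − 25·6.1 = 0 → R_y = 162.399/7.5 = 21.6532 ≈ 21.65 kip.
ΣF_y = 0: L_y + 21.6532 − 5·sin45° − 25 = 0 → L_y = 6.882 kip.
ΣF_x = 0: L_x + 5·cos45° = 0 → L_x = -3.536 kip.

L_x = -3.536 kip, L_y = 6.882 kip, R_y = 21.65 kip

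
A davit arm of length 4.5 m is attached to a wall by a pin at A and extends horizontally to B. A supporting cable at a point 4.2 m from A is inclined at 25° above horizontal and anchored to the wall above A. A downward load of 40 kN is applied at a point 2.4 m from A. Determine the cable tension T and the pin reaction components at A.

ΣM about A: T·sin25°·4.2 − 40·2.4 = 0 → T = 96/(4.2·0.422618) = 54.0846 ≈ 54.08 kN.
ΣF_x = 0: A_x − T·cos25° = 0 → A_x = 54.0846 × 0.906308 = 49.02 kN.
ΣF_y = 0: A_y + T·sin25° − 40 = 0 → A_y = 40 − 54.0846 × 0.422618 = 17.14 kN.

T = 54.08 kN, A_x = 49.02 kN, A_y = 17.14 kN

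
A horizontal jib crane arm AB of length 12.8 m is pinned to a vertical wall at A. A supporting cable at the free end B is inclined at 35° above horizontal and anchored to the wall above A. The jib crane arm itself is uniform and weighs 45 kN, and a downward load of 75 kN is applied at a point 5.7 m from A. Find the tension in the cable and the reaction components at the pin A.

T = 97.46 kN, A_x = 79.83 kN, A_y = 64.10 kN

ΣM about A: T·sin35°·12.8 − 45·6.4 − 75·5.7 = 0 → T = 715.5/(12.8·0.573576) = 97.456 ≈ 97.46 kN.
ΣF_x = 0: A_x − T·cos35° = 0 → A_x = 97.456 × 0.819152 = 79.83 kN.
ΣF_y = 0: A_y + T·sin35° − 45 − 75 = 0 → A_y = 120 − 97.456 × 0.573576 = 64.10 kN.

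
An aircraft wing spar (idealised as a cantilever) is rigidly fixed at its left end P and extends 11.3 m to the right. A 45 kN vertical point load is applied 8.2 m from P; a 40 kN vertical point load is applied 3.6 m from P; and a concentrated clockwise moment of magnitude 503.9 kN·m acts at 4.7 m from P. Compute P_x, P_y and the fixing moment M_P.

ΣF_x = 0: P_x = 0.
ΣF_y = 0: P_y − 45 − 40 = 0 → P_y = 85.00 kN.
ΣM about P: M_P − 45·8.2 − 40·3.6 − 503.9 = 0 → M_P = 1017 kN·m.

P_x = 0, P_y = 85.00 kN, M_P = 1017 kN·m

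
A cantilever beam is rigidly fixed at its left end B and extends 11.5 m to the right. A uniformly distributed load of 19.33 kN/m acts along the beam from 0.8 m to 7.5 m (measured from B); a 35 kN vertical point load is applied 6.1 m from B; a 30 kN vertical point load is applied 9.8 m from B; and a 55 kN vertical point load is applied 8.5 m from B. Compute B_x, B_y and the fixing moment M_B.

B_x = 0, B_y = 249.5 kN, M_B = 1512 kN·m

Resultant of the distributed load: 19.33 × 6.7 = 129.511 kN at 4.15 m from B.
ΣF_x = 0: B_x = 0.
ΣF_y = 0: B_y − 19.33·6.7 − 35 − 30 − 55 = 0 → B_y = 249.5 kN.
ΣM about B: M_B − (19.33·6.7)·4.15 − 35·6.1 − 30·9.8 − 55·8.5 = 0 → M_B = 1512 kN·m.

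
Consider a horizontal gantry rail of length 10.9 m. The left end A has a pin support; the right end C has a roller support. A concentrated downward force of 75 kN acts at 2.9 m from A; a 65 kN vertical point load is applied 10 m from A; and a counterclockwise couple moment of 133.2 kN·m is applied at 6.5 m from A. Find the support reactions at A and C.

A_x = 0, A_y = 72.63 kN, C_y = 67.37 kN

ΣM about A: C_y·10.9 − 75·2.9 − 65·10 + 133.2 = 0 → C_y = 734.3/10.9 = 67.367 ≈ 67.37 kN.
ΣF_y = 0: A_y + 67.367 − 75 − 65 = 0 → A_y = 72.63 kN.
ΣF_x = 0: no horizontal applied forces, so A_x = 0.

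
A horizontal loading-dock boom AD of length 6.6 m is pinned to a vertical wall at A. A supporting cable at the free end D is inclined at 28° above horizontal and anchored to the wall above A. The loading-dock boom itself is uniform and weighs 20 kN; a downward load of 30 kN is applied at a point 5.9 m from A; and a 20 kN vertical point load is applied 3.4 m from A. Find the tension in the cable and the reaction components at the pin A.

T = 100.4 kN, A_x = 88.62 kN, A_y = 22.88 kN

ΣM about A: T·sin28°·6.6 − 20·3.3 − 30·5.9 − 20·3.4 = 0 → T = 311/(6.6·0.469472) = 100.371 ≈ 100.4 kN.
ΣF_x = 0: A_x − T·cos28° = 0 → A_x = 100.371 × 0.882948 = 88.62 kN.
ΣF_y = 0: A_y + T·sin28° − 20 − 30 − 20 = 0 → A_y = 70 − 100.371 × 0.469472 = 22.88 kN.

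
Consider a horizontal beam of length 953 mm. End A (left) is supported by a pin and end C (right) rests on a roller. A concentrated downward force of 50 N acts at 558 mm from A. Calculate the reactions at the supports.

A_x = 0, A_y = 20.72 N, C_y = 29.28 N

Taking moments about A: C_y·953 − 50·558 = 0 → C_y = 27900/953 = 29.276 ≈ 29.28 N.
ΣF_y = 0: A_y + 29.276 − 50 = 0 → A_y = 20.72 N.
ΣF_x = 0: no horizontal applied forces, so A_x = 0.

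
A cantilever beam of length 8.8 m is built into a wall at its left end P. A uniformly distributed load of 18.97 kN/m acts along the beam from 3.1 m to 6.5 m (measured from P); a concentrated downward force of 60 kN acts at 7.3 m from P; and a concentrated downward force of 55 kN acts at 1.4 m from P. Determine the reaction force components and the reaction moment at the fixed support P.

P_x = 0, P_y = 179.5 kN, M_P = 824.6 kN·m

Resultant of the distributed load: 18.97 × 3.4 = 64.498 kN at 4.8 m from P.
ΣF_x = 0: P_x = 0.
ΣF_y = 0: P_y − 18.97·3.4 − 60 − 55 = 0 → P_y = 179.5 kN.
ΣM about P: M_P − (18.97·3.4)·4.8 − 60·7.3 − 55·1.4 = 0 → M_P = 824.6 kN·m.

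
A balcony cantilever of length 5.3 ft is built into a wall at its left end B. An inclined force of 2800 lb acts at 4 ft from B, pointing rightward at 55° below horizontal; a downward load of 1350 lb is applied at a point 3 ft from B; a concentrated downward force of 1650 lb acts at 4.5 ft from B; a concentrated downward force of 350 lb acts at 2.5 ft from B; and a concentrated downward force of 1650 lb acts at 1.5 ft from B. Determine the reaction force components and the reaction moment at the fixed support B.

ΣF_x = 0: B_x + 2800·cos55° = 0 → B_x = -1606 lb.
ΣF_y = 0: B_y − 2800·sin55° − 1350 − 1650 − 350 − 1650 = 0 → B_y = 7294 lb.
ΣM about B: M_B − 2800·sin55°·4 − 1350·3 − 1650·4.5 − 350·2.5 − 1650·1.5 = 0 → M_B = 24000 lb·ft.

B_x = -1606 lb, B_y = 7294 lb, M_B = 24000 lb·ft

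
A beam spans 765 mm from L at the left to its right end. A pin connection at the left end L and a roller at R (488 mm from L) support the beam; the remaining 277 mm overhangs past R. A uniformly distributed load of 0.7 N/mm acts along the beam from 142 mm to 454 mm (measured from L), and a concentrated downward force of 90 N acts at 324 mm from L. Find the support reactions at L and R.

Resultant of the distributed load: 0.7 × 312 = 218.4 N at 298 mm from L.
Taking moments about L: R_y·488 − (0.7·312)·298 − 90·324 = 0 → R_y = 94243.2/488 = 193.121 ≈ 193.1 N.
ΣF_y = 0: L_y + 193.121 − 0.7·312 − 90 = 0 → L_y = 115.3 N.
ΣF_x = 0: no horizontal applied forces, so L_x = 0.

L_x = 0, L_y = 115.3 N, R_y = 193.1 N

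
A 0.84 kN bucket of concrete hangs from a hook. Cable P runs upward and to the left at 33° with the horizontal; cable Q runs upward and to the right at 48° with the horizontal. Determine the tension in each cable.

ΣF_x = 0: −T_P·cos33° + T_Q·cos48° = 0 → T_Q = 1.25337·T_P.
ΣF_y = 0: T_P·sin33° + T_Q·sin48° = 0.84.
Substitute: T_P·(0.544639 + 1.25337·0.743145) = 0.84 → T_P = 0.569077 ≈ 0.5691 kN.
Then T_Q = 1.25337 × 0.569077 = 0.7133 kN.

T_P = 0.5691 kN, T_Q = 0.7133 kN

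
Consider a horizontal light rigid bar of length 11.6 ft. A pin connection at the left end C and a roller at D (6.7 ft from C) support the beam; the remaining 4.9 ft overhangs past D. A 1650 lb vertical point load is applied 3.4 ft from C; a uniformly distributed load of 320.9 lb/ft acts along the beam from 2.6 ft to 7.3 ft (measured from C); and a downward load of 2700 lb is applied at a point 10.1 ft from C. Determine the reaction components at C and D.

C_x = 0, C_y = -163.5 lb, D_y = 6022 lb

Resultant of the distributed load: 320.9 × 4.7 = 1508.23 lb at 4.95 ft from C.
Taking moments about C: D_y·6.7 − 1650·3.4 − (320.9·4.7)·4.95 − 2700·10.1 = 0 → D_y = 40345.7385/6.7 = 6021.75 ≈ 6022 lb.
ΣF_y = 0: C_y + 6021.75 − 1650 − 320.9·4.7 − 2700 = 0 → C_y = -163.5 lb.
ΣF_x = 0: no horizontal applied forces, so C_x = 0.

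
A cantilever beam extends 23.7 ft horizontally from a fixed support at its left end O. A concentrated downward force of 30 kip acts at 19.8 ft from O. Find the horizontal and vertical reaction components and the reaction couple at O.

O_x = 0, O_y = 30.00 kip, M_O = 594.0 kip·ft

ΣF_x = 0: O_x = 0.
ΣF_y = 0: O_y − 30 = 0 → O_y = 30.00 kip.
ΣM about O: M_O − 30·19.8 = 0 → M_O = 594.0 kip·ft.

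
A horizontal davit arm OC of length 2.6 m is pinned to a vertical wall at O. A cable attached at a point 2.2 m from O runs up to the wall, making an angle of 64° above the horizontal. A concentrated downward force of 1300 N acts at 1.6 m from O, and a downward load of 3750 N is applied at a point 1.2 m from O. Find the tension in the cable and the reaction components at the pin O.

ΣM about O: T·sin64°·2.2 − 1300·1.6 − 3750·1.2 = 0 → T = 6580/(2.2·0.898794) = 3327.69 ≈ 3328 N.
ΣF_x = 0: O_x − T·cos64° = 0 → O_x = 3327.69 × 0.438371 = 1459 N.
ΣF_y = 0: O_y + T·sin64° − 1300 − 3750 = 0 → O_y = 5050 − 3327.69 × 0.898794 = 2059 N.

T = 3328 N, O_x = 1459 N, O_y = 2059 N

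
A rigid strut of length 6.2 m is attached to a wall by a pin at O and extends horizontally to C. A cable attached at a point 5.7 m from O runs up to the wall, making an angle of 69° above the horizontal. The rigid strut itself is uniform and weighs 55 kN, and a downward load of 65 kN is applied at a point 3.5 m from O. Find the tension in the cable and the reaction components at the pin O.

T = 74.79 kN, O_x = 26.80 kN, O_y = 50.18 kN

ΣM about O: T·sin69°·5.7 − 55·3.1 − 65·3.5 = 0 → T = 398/(5.7·0.93358) = 74.7923 ≈ 74.79 kN.
ΣF_x = 0: O_x − T·cos69° = 0 → O_x = 74.7923 × 0.358368 = 26.80 kN.
ΣF_y = 0: O_y + T·sin69° − 55 − 65 = 0 → O_y = 120 − 74.7923 × 0.93358 = 50.18 kN.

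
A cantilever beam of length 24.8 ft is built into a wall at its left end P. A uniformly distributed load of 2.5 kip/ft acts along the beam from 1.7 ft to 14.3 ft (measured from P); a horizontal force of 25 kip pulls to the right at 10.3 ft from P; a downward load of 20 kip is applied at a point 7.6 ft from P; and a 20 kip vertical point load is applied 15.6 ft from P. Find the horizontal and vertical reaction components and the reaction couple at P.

P_x = -25.00 kip, P_y = 71.50 kip, M_P = 716.0 kip·ft

Resultant of the distributed load: 2.5 × 12.6 = 31.5 kip at 8 ft from P.
ΣF_x = 0: P_x + 25 = 0 → P_x = -25.00 kip.
ΣF_y = 0: P_y − 2.5·12.6 − 20 − 20 = 0 → P_y = 71.50 kip.
ΣM about P: M_P − (2.5·12.6)·8 − 20·7.6 − 20·15.6 = 0 → M_P = 716.0 kip·ft.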